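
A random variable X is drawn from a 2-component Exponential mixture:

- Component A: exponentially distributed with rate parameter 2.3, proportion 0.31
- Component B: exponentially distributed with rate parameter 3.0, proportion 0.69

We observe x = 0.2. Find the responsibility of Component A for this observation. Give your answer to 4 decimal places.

0.2838

By Bayes' theorem, P(k | x) = w_k f_k(x) / Σ_j w_j f_j(x).
Component likelihoods at x = 0.2:
  p_A = 2.3·e^(−2.3·0.2) = 2.3·e^(−0.4600) = 1.45195
  p_B = 3.0·e^(−3.0·0.2) = 3.0·e^(−0.6000) = 1.64643
Multiply by the mixture weights:
  w_A·p_A = 0.31 × 1.45195 = 0.450105
  w_B·p_B = 0.69 × 1.64643 = 1.13604
Evidence: 0.450105 + 1.13604 = 1.58615
Responsibility of Component A: 0.450105 / 1.58615 ≈ 0.2838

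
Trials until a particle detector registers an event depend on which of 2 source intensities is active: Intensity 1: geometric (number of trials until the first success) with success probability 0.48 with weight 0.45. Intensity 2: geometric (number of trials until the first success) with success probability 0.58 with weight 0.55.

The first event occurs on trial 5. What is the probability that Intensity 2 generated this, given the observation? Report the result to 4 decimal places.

Apply Bayes' rule: the posterior for each component is proportional to its prior times its likelihood at x.
Component likelihoods at x = 5:
  p_1 = 0.48·(1−0.48)^4 = 0.48·0.0731162 = 0.0350958
  p_2 = 0.58·(1−0.58)^4 = 0.58·0.031117 = 0.0180478
Multiply by the mixture weights:
  π_1·p_1 = 0.45 × 0.0350958 = 0.0157931
  π_2·p_2 = 0.55 × 0.0180478 = 0.00992631
Normaliser: 0.0157931 + 0.00992631 = 0.0257194
P(Intensity 2 | the observation) ≈ 0.3859

0.3859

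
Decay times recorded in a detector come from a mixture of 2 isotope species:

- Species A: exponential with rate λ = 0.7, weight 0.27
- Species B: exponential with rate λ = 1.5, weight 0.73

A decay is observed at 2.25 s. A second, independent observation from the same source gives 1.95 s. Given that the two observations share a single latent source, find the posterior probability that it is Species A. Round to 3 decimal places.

The responsibility of component k is π_k f_k(x) divided by Σ_j π_j f_j(x).
Since both observations come from the same component, the likelihood for component k is f_k(x₁)·f_k(x₂).
  f_A = [0.7·e^(−0.7·2.25) = 0.7·e^(−1.5750) = 0.144905] × [0.178766] = 0.0259042
  f_B = [1.5·e^(−1.5·2.25) = 1.5·e^(−3.3750) = 0.0513272] × [0.080497] = 0.00413169
Unnormalised posteriors:
  π_A·f_A = 0.27 × 0.0259042 = 0.00699414
  π_B·f_B = 0.73 × 0.00413169 = 0.00301613
Marginal: 0.00699414 + 0.00301613 = 0.0100103
P(Species A | x₁, x₂) = 0.00699414 / 0.0100103 ≈ 0.699

0.699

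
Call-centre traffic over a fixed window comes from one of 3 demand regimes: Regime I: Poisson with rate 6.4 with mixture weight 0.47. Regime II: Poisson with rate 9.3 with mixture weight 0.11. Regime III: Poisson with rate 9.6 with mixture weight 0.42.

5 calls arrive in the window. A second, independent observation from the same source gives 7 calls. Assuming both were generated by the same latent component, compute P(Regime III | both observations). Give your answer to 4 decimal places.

0.1534

P(component k | x) = P(Z=k)·f_k(x) / marginal(x), where marginal(x) = Σ_j P(Z=j)·f_j(x).
Since both observations come from the same component, the likelihood for component k is f_k(x₁)·f_k(x₂).
  p_I = [0.148674] × [0.144992] = 0.0215565
  p_II = [0.0530023] × [0.109147] = 0.00578504
  p_III = [0.0460201] × [0.100981] = 0.00464717
Weight by the priors:
  P(Z=I)·p_I = 0.47 × 0.0215565 = 0.0101316
  P(Z=II)·p_II = 0.11 × 0.00578504 = 0.000636354
  P(Z=III)·p_III = 0.42 × 0.00464717 = 0.00195181
Marginal: 0.0101316 + 0.000636354 + 0.00195181 = 0.0127197
P(Regime III | data) ≈ 0.1534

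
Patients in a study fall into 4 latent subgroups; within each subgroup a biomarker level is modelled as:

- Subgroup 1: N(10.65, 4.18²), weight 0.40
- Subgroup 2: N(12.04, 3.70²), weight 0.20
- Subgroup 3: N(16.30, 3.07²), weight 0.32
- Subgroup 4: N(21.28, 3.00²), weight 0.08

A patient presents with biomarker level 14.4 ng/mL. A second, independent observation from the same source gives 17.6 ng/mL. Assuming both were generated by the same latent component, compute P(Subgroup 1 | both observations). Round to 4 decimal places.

Posterior ∝ prior × likelihood, so P(k | x) ∝ w_k f_k(x); normalise over all components.
Since both observations come from the same component, the likelihood for component k is f_k(x₁)·f_k(x₂).
  f_1 = [(1/(4.18·√(2π)))·exp(−(14.4−10.65)²/(2·4.18²)) = 0.095441·exp(-0.40242) = 0.0638212] × [0.0239568] = 0.00152895
  f_2 = [(1/(3.70·√(2π)))·exp(−(14.4−12.04)²/(2·3.70²)) = 0.107822·exp(-0.20342) = 0.0879761] × [0.034863] = 0.00306711
  f_3 = [(1/(3.07·√(2π)))·exp(−(14.4−16.30)²/(2·3.07²)) = 0.129949·exp(-0.19151) = 0.1073] × [0.118805] = 0.0127477
  f_4 = [(1/(3.00·√(2π)))·exp(−(14.4−21.28)²/(2·3.00²)) = 0.132981·exp(-2.62969) = 0.00958803] × [0.0626679] = 0.000600862
Prior × likelihood for each component:
  w_1·f_1 = 0.40 × 0.00152895 = 0.000611582
  w_2·f_2 = 0.20 × 0.00306711 = 0.000613422
  w_3·f_3 = 0.32 × 0.0127477 = 0.00407927
  w_4·f_4 = 0.08 × 0.000600862 = 4.80689e-05
Marginal: 0.000611582 + 0.000613422 + 0.00407927 + 4.80689e-05 = 0.00535235
Responsibility of Subgroup 1: 0.000611582 / 0.00535235 ≈ 0.1143

0.1143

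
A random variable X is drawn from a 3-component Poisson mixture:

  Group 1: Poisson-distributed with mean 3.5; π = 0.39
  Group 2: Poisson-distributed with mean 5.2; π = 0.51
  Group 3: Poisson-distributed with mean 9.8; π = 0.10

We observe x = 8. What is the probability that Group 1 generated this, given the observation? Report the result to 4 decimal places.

0.1183

P(component k | x) = π_k·f_k(x) / marginal(x), where marginal(x) = Σ_j π_j·f_j(x).
Poisson probabilities:
  p_1 = e^(−3.5)·3.5^8/8! = 0.0168653
  p_2 = e^(−5.2)·5.2^8/8! = 0.0731434
  p_3 = e^(−9.8)·9.8^8/8! = 0.117004
Unnormalised posteriors:
  π_1·p_1 = 0.39 × 0.0168653 = 0.00657745
  π_2·p_2 = 0.51 × 0.0731434 = 0.0373031
  π_3·p_3 = 0.10 × 0.117004 = 0.0117004
Normaliser: 0.00657745 + 0.0373031 + 0.0117004 = 0.055581
P(Group 1 | x) = 0.00657745 / 0.055581 ≈ 0.1183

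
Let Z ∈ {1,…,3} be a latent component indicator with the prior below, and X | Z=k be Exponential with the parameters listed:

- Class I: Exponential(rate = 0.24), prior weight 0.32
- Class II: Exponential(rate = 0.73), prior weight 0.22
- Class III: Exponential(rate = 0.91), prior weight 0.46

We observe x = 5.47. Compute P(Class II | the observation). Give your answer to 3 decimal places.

By Bayes' theorem, P(k | x) = π_k f_k(x) / Σ_j π_j f_j(x).
Component likelihoods at x = 5.47:
  L_I = 0.24·e^(−0.24·5.47) = 0.24·e^(−1.3128) = 0.0645757
  L_II = 0.73·e^(−0.73·5.47) = 0.73·e^(−3.9931) = 0.013463
  L_III = 0.91·e^(−0.91·5.47) = 0.91·e^(−4.9777) = 0.0062698
Multiply by the mixture weights:
  π_I·L_I = 0.32 × 0.0645757 = 0.0206642
  π_II·L_II = 0.22 × 0.013463 = 0.00296186
  π_III·L_III = 0.46 × 0.0062698 = 0.00288411
Sum: 0.0206642 + 0.00296186 + 0.00288411 = 0.0265102
Responsibility of Class II: 0.00296186 / 0.0265102 ≈ 0.112

0.112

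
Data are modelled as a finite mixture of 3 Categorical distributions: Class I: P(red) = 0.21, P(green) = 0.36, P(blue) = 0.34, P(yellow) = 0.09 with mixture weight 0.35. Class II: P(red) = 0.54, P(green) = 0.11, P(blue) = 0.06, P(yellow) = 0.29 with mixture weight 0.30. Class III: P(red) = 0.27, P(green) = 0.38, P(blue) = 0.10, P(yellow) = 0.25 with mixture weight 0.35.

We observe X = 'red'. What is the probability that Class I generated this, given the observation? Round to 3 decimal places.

0.223

By Bayes' theorem, P(k | x) = π_k f_k(x) / Σ_j π_j f_j(x).
Categorical probabilities:
  p_I = P(red | comp) = 0.21
  p_II = P(red | comp) = 0.54
  p_III = P(red | comp) = 0.27
Weight by the priors:
  π_I·p_I = 0.35 × 0.21 = 0.0735
  π_II·p_II = 0.30 × 0.54 = 0.162
  π_III·p_III = 0.35 × 0.27 = 0.0945
Denominator: 0.0735 + 0.162 + 0.0945 = 0.33
So the posterior for Class I is 0.0735 / 0.33 ≈ 0.223.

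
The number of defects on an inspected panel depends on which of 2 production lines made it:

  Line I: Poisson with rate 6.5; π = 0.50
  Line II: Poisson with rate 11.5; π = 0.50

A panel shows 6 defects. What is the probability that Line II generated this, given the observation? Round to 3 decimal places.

0.171

Posterior ∝ prior × likelihood, so P(k | x) ∝ P(Z=k) f_k(x); normalise over all components.
Evaluate each component's likelihood at the observed value:
  f_I = e^(−6.5)·6.5^6/6! = 0.157483
  f_II = e^(−11.5)·11.5^6/6! = 0.0325438
Prior × likelihood for each component:
  P(Z=I)·f_I = 0.50 × 0.157483 = 0.0787415
  P(Z=II)·f_II = 0.50 × 0.0325438 = 0.0162719
Evidence: 0.0787415 + 0.0162719 = 0.0950134
P(Line II | the observation) = 0.0162719 / 0.0950134 ≈ 0.171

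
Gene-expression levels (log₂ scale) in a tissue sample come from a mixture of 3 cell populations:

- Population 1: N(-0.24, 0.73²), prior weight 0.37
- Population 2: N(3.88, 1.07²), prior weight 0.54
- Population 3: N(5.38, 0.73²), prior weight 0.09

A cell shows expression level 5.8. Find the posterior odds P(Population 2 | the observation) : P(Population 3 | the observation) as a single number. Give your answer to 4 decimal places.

0.9656

Posterior odds = (P(Z=i) f_i(x)) / (P(Z=j) f_j(x)); the normalising sum cancels.
Evaluate each component's likelihood at the observed value:
  p_1 = (1/(0.73·√(2π)))·exp(−(5.8−-0.24)²/(2·0.73²)) = 0.546496·exp(-34.22931) = 7.44708e-16
  p_2 = (1/(1.07·√(2π)))·exp(−(5.8−3.88)²/(2·1.07²)) = 0.372843·exp(-1.60992) = 0.0745325
  p_3 = (1/(0.73·√(2π)))·exp(−(5.8−5.38)²/(2·0.73²)) = 0.546496·exp(-0.16551) = 0.463135
Posterior odds = (P(Z=2)·p_2) / (P(Z=3)·p_3) = (0.54·0.0745325) / (0.09·0.463135) = 0.0402476 / 0.0416821 ≈ 0.9656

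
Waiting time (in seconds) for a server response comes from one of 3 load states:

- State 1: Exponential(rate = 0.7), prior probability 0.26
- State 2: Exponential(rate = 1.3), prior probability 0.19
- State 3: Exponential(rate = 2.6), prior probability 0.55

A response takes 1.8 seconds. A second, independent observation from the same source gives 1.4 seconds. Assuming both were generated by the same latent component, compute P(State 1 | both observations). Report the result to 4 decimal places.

0.6962

The responsibility of component k is P(Z=k) f_k(x) divided by Σ_j P(Z=j) f_j(x).
Since both observations come from the same component, the likelihood for component k is f_k(x₁)·f_k(x₂).
  p_1 = [0.198558] × [0.262718] = 0.0521647
  p_2 = [0.125226] × [0.210633] = 0.0263768
  p_3 = [0.0241254] × [0.0682561] = 0.00164671
Unnormalised posteriors:
  P(Z=1)·p_1 = 0.26 × 0.0521647 = 0.0135628
  P(Z=2)·p_2 = 0.19 × 0.0263768 = 0.00501159
  P(Z=3)·p_3 = 0.55 × 0.00164671 = 0.000905689
Marginal: 0.0135628 + 0.00501159 + 0.000905689 = 0.0194801
Responsibility of State 1: 0.0135628 / 0.0194801 ≈ 0.6962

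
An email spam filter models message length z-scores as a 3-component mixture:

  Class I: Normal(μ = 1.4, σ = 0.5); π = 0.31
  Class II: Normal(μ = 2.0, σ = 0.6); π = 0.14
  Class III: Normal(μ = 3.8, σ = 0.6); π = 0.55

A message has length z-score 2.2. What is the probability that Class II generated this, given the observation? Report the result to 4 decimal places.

0.5264

By Bayes' theorem, P(k | x) = π_k f_k(x) / Σ_j π_j f_j(x).
Component likelihoods at x = 2.2:
  p_I = (1/(0.5·√(2π)))·exp(−(2.2−1.4)²/(2·0.5²)) = 0.797885·exp(-1.28000) = 0.221842
  p_II = (1/(0.6·√(2π)))·exp(−(2.2−2.0)²/(2·0.6²)) = 0.664904·exp(-0.05556) = 0.628972
  p_III = (1/(0.6·√(2π)))·exp(−(2.2−3.8)²/(2·0.6²)) = 0.664904·exp(-3.55556) = 0.0189933
Prior × likelihood for each component:
  π_I·p_I = 0.31 × 0.221842 = 0.0687709
  π_II·p_II = 0.14 × 0.628972 = 0.0880561
  π_III·p_III = 0.55 × 0.0189933 = 0.0104463
Denominator: 0.0687709 + 0.0880561 + 0.0104463 = 0.167273
Responsibility of Class II: 0.0880561 / 0.167273 ≈ 0.5264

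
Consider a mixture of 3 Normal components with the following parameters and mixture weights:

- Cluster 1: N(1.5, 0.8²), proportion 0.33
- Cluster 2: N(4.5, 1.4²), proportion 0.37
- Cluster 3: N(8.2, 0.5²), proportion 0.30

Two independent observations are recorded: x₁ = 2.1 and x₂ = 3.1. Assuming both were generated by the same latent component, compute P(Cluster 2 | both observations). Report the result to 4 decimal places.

0.3334

Apply Bayes' rule: the posterior for each component is proportional to its prior times its likelihood at x.
Since both observations come from the same component, the likelihood for component k is f_k(x₁)·f_k(x₂).
  L_1 = [(1/(0.8·√(2π)))·exp(−(2.1−1.5)²/(2·0.8²)) = 0.498678·exp(-0.28125) = 0.376422] × [0.0674887] = 0.0254042
  L_2 = [(1/(1.4·√(2π)))·exp(−(2.1−4.5)²/(2·1.4²)) = 0.284959·exp(-1.46939) = 0.0655594] × [0.172836] = 0.011331
  L_3 = [(1/(0.5·√(2π)))·exp(−(2.1−8.2)²/(2·0.5²)) = 0.797885·exp(-74.42000) = 3.8172e-33] × [2.04146e-23] = 7.79266e-56
Unnormalised posteriors:
  P(Z=1)·L_1 = 0.33 × 0.0254042 = 0.00838339
  P(Z=2)·L_2 = 0.37 × 0.011331 = 0.00419249
  P(Z=3)·L_3 = 0.30 × 7.79266e-56 = 2.3378e-56
Marginal: 0.00838339 + 0.00419249 + 2.3378e-56 = 0.0125759
P(Cluster 2 | data) = 0.00419249 / 0.0125759 ≈ 0.3334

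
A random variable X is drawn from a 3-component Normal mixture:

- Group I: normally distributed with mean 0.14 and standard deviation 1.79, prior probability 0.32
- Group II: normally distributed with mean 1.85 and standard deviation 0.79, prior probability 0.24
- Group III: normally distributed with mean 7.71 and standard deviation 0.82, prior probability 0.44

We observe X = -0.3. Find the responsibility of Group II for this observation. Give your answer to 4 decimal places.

P(component k | x) = π_k·f_k(x) / marginal(x), where marginal(x) = Σ_j π_j·f_j(x).
Component likelihoods at x = -0.3:
  f_I = (1/(1.79·√(2π)))·exp(−(-0.3−0.14)²/(2·1.79²)) = 0.222873·exp(-0.03021) = 0.21624
  f_II = (1/(0.79·√(2π)))·exp(−(-0.3−1.85)²/(2·0.79²)) = 0.504990·exp(-3.70333) = 0.0124436
  f_III = (1/(0.82·√(2π)))·exp(−(-0.3−7.71)²/(2·0.82²)) = 0.486515·exp(-47.70977) = 9.26843e-22
Prior × likelihood for each component:
  π_I·f_I = 0.32 × 0.21624 = 0.0691969
  π_II·f_II = 0.24 × 0.0124436 = 0.00298646
  π_III·f_III = 0.44 × 9.26843e-22 = 4.07811e-22
Normaliser: 0.0691969 + 0.00298646 + 4.07811e-22 = 0.0721833
P(Group II | data) ≈ 0.0414

0.0414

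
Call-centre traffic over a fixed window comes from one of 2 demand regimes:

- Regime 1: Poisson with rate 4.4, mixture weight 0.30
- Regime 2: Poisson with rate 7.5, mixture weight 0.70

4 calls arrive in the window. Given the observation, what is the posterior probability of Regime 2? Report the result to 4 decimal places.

0.4702

By Bayes' theorem, P(k | x) = π_k f_k(x) / Σ_j π_j f_j(x).
Evaluate each component's likelihood at the observed value:
  p_1 = 0.191736
  p_2 = 0.0729164
Multiply by the mixture weights:
  π_1·p_1 = 0.30 × 0.191736 = 0.0575208
  π_2·p_2 = 0.70 × 0.0729164 = 0.0510415
Denominator: 0.0575208 + 0.0510415 = 0.108562
Responsibility of Regime 2: 0.0510415 / 0.108562 ≈ 0.4702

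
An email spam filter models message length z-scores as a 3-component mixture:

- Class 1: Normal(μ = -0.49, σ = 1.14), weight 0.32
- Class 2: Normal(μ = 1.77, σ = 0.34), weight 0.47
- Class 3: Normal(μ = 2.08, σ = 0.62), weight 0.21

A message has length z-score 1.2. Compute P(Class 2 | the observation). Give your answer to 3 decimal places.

0.610

Apply Bayes' rule: the posterior for each component is proportional to its prior times its likelihood at x.
Component likelihoods at x = 1.2:
  p_1 = (1/(1.14·√(2π)))·exp(−(1.2−-0.49)²/(2·1.14²)) = 0.349949·exp(-1.09884) = 0.116623
  p_2 = (1/(0.34·√(2π)))·exp(−(1.2−1.77)²/(2·0.34²)) = 1.173360·exp(-1.40528) = 0.287824
  p_3 = (1/(0.62·√(2π)))·exp(−(1.2−2.08)²/(2·0.62²)) = 0.643455·exp(-1.00728) = 0.234996
Multiply by the mixture weights:
  π_1·p_1 = 0.32 × 0.116623 = 0.0373195
  π_2·p_2 = 0.47 × 0.287824 = 0.135277
  π_3·p_3 = 0.21 × 0.234996 = 0.0493492
Evidence: 0.0373195 + 0.135277 + 0.0493492 = 0.221946
So the posterior for Class 2 is 0.135277 / 0.221946 ≈ 0.610.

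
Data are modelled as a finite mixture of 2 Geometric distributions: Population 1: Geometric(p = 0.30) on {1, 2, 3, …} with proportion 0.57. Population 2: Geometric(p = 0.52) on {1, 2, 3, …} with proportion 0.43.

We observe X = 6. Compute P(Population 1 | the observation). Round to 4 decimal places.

0.8346

By Bayes' theorem, P(k | x) = π_k f_k(x) / Σ_j π_j f_j(x).
Evaluate each component's likelihood at the observed value:
  L_1 = 0.050421
  L_2 = 0.0132498
Unnormalised posteriors:
  π_1·L_1 = 0.57 × 0.050421 = 0.02874
  π_2·L_2 = 0.43 × 0.0132498 = 0.00569742
Sum: 0.02874 + 0.00569742 = 0.0344374
P(Population 1 | 6) ≈ 0.8346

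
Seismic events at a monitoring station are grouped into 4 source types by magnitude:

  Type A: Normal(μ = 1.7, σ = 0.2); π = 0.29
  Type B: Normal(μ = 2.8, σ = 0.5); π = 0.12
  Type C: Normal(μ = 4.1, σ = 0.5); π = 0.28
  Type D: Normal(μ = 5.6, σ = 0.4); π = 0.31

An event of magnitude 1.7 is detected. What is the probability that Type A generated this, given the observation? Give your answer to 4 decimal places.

Apply Bayes' rule: the posterior for each component is proportional to its prior times its likelihood at x.
Component likelihoods at x = 1.7:
  f_A = 1.99471
  f_B = 0.0709492
  f_C = 7.9226e-06
  f_D = 2.27138e-21
Weight by the priors:
  P(Z=A)·f_A = 0.29 × 1.99471 = 0.578466
  P(Z=B)·f_B = 0.12 × 0.0709492 = 0.0085139
  P(Z=C)·f_C = 0.28 × 7.9226e-06 = 2.21833e-06
  P(Z=D)·f_D = 0.31 × 2.27138e-21 = 7.04129e-22
Normaliser: 0.578466 + 0.0085139 + 2.21833e-06 + 7.04129e-22 = 0.586982
So the posterior for Type A is 0.578466 / 0.586982 ≈ 0.9855.

0.9855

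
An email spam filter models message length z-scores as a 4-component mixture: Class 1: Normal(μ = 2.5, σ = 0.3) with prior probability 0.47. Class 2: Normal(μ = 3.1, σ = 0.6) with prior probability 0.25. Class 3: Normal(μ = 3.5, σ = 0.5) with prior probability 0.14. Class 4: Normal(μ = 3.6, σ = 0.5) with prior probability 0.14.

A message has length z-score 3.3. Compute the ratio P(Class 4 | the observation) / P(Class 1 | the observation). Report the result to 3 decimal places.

Posterior odds = (P(Z=i) f_i(x)) / (P(Z=j) f_j(x)); the normalising sum cancels.
Normal densities:
  f_1 = 0.0379866
  f_2 = 0.628972
  f_3 = 0.73654
  f_4 = 0.666449
Odds = (0.14/0.47) × (0.666449/0.0379866) = 0.297872 × 17.5443 ≈ 5.226

5.226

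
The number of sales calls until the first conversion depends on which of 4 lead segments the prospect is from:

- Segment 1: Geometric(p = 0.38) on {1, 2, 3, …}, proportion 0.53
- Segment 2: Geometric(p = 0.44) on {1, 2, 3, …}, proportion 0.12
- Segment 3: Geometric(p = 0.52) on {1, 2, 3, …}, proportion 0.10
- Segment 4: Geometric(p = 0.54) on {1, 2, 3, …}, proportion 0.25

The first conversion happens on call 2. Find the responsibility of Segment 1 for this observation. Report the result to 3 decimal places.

0.517

The responsibility of component k is π_k f_k(x) divided by Σ_j π_j f_j(x).
Component likelihoods at x = 2:
  L_1 = 0.38·(1−0.38)^1 = 0.38·0.62 = 0.2356
  L_2 = 0.44·(1−0.44)^1 = 0.44·0.56 = 0.2464
  L_3 = 0.52·(1−0.52)^1 = 0.52·0.48 = 0.2496
  L_4 = 0.54·(1−0.54)^1 = 0.54·0.46 = 0.2484
Unnormalised posteriors:
  π_1·L_1 = 0.53 × 0.2356 = 0.124868
  π_2·L_2 = 0.12 × 0.2464 = 0.029568
  π_3·L_3 = 0.10 × 0.2496 = 0.02496
  π_4·L_4 = 0.25 × 0.2484 = 0.0621
Normaliser: 0.124868 + 0.029568 + 0.02496 + 0.0621 = 0.241496
P(Segment 1 | 2) = 0.124868 / 0.241496 ≈ 0.517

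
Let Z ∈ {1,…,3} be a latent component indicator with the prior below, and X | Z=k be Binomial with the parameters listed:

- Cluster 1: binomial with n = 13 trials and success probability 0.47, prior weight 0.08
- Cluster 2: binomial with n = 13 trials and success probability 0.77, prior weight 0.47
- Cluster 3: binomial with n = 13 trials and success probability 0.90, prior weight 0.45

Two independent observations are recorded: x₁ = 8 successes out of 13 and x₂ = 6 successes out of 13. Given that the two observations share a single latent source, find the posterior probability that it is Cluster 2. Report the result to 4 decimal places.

0.2082

Apply Bayes' rule: the posterior for each component is proportional to its prior times its likelihood at x.
Since both observations come from the same component, the likelihood for component k is f_k(x₁)·f_k(x₂).
  L_1 = [0.128157] × [0.217288] = 0.0278469
  L_2 = [0.102363] × [0.0121775] = 0.00124652
  L_3 = [0.00554011] × [9.11953e-05] = 5.05232e-07
Weight by the priors:
  π_1·L_1 = 0.08 × 0.0278469 = 0.00222775
  π_2·L_2 = 0.47 × 0.00124652 = 0.000585865
  π_3·L_3 = 0.45 × 5.05232e-07 = 2.27354e-07
Marginal: 0.00222775 + 0.000585865 + 2.27354e-07 = 0.00281384
So the posterior for Cluster 2 is 0.000585865 / 0.00281384 ≈ 0.2082.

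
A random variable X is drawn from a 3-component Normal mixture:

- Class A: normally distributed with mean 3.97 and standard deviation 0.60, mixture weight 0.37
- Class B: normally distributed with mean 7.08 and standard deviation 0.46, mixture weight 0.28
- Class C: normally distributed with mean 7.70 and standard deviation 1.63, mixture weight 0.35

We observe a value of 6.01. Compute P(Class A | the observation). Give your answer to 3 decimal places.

Apply Bayes' rule: the posterior for each component is proportional to its prior times its likelihood at x.
Evaluate each component's likelihood at the observed value:
  p_A = 0.0020537
  p_B = 0.0579746
  p_C = 0.142986
Unnormalised posteriors:
  P(Z=A)·p_A = 0.37 × 0.0020537 = 0.000759868
  P(Z=B)·p_B = 0.28 × 0.0579746 = 0.0162329
  P(Z=C)·p_C = 0.35 × 0.142986 = 0.0500452
Evidence: 0.000759868 + 0.0162329 + 0.0500452 = 0.067038
P(Class A | x) ≈ 0.011

0.011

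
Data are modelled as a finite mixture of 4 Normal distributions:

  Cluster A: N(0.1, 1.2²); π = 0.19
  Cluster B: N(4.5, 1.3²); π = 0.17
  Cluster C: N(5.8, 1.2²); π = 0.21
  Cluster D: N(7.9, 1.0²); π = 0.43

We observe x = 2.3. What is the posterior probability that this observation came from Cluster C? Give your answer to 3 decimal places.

P(component k | x) = P(Z=k)·f_k(x) / marginal(x), where marginal(x) = Σ_j P(Z=j)·f_j(x).
Evaluate each component's likelihood at the observed value:
  L_A = (1/(1.2·√(2π)))·exp(−(2.3−0.1)²/(2·1.2²)) = 0.332452·exp(-1.68056) = 0.061926
  L_B = (1/(1.3·√(2π)))·exp(−(2.3−4.5)²/(2·1.3²)) = 0.306879·exp(-1.43195) = 0.0732955
  L_C = (1/(1.2·√(2π)))·exp(−(2.3−5.8)²/(2·1.2²)) = 0.332452·exp(-4.25347) = 0.00472573
  L_D = (1/(1.0·√(2π)))·exp(−(2.3−7.9)²/(2·1.0²)) = 0.398942·exp(-15.68000) = 6.18262e-08
Weight by the priors:
  P(Z=A)·L_A = 0.19 × 0.061926 = 0.0117659
  P(Z=B)·L_B = 0.17 × 0.0732955 = 0.0124602
  P(Z=C)·L_C = 0.21 × 0.00472573 = 0.000992404
  P(Z=D)·L_D = 0.43 × 6.18262e-08 = 2.65853e-08
Normaliser: 0.0117659 + 0.0124602 + 0.000992404 + 2.65853e-08 = 0.0252186
So the posterior for Cluster C is 0.000992404 / 0.0252186 ≈ 0.039.

0.039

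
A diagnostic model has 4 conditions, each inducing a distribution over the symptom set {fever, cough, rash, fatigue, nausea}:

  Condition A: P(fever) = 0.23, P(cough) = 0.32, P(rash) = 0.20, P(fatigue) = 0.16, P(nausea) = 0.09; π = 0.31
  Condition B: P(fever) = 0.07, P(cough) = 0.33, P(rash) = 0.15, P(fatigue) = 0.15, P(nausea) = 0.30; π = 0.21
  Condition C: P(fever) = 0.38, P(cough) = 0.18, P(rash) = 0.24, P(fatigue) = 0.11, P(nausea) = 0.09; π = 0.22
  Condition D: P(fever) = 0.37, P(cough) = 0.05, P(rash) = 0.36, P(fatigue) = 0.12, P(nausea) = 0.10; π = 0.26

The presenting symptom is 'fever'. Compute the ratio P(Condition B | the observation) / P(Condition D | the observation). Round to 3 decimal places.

Posterior odds = (P(Z=i) f_i(x)) / (P(Z=j) f_j(x)); the normalising sum cancels.
Component likelihoods at x = 'fever':
  L_A = 0.23
  L_B = 0.07
  L_C = 0.38
  L_D = 0.37
Posterior odds = (P(Z=B)·L_B) / (P(Z=D)·L_D) = (0.21·0.07) / (0.26·0.37) = 0.0147 / 0.0962 ≈ 0.153

0.153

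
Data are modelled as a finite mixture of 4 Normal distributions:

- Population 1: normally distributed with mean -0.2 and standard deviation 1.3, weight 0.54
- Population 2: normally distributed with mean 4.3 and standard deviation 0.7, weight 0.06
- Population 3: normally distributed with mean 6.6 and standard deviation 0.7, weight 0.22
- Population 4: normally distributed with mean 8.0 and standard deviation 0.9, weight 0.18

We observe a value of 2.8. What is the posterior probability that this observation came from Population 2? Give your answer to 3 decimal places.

P(component k | x) = π_k·f_k(x) / marginal(x), where marginal(x) = Σ_j π_j·f_j(x).
Component likelihoods at x = 2.8:
  p_1 = 0.0214073
  p_2 = 0.057373
  p_3 = 2.27309e-07
  p_4 = 2.49864e-08
Unnormalised posteriors:
  π_1·p_1 = 0.54 × 0.0214073 = 0.0115599
  π_2·p_2 = 0.06 × 0.057373 = 0.00344238
  π_3·p_3 = 0.22 × 2.27309e-07 = 5.00079e-08
  π_4·p_4 = 0.18 × 2.49864e-08 = 4.49754e-09
Sum: 0.0115599 + 0.00344238 + 5.00079e-08 + 4.49754e-09 = 0.0150024
P(Population 2 | data) = 0.00344238 / 0.0150024 ≈ 0.229

0.229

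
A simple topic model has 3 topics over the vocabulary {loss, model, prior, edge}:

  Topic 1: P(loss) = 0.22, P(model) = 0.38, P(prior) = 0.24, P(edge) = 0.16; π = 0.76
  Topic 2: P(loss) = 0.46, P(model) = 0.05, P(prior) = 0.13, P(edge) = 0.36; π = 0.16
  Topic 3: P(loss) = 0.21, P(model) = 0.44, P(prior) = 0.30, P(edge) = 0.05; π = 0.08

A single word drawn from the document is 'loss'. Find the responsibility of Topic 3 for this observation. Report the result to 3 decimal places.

Apply Bayes' rule: the posterior for each component is proportional to its prior times its likelihood at x.
Evaluate each component's likelihood at the observed value:
  L_1 = P(loss | comp) = 0.22
  L_2 = P(loss | comp) = 0.46
  L_3 = P(loss | comp) = 0.21
Multiply by the mixture weights:
  π_1·L_1 = 0.76 × 0.22 = 0.1672
  π_2·L_2 = 0.16 × 0.46 = 0.0736
  π_3·L_3 = 0.08 × 0.21 = 0.0168
Sum: 0.1672 + 0.0736 + 0.0168 = 0.2576
Responsibility of Topic 3: 0.0168 / 0.2576 ≈ 0.065

0.065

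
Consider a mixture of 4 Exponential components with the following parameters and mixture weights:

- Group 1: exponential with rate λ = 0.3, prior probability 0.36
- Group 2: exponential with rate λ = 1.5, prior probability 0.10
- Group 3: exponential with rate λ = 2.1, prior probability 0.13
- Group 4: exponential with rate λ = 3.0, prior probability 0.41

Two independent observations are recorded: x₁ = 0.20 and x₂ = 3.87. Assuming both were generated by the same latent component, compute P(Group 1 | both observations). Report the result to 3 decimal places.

P(component k | x) = π_k·f_k(x) / marginal(x), where marginal(x) = Σ_j π_j·f_j(x).
Since both observations come from the same component, the likelihood for component k is f_k(x₁)·f_k(x₂).
  p_1 = [0.282529] × [0.0939519] = 0.0265442
  p_2 = [1.11123] × [0.00451868] = 0.00502128
  p_3 = [1.3798] × [0.000620452] = 0.000856098
  p_4 = [1.64643] × [2.72247e-05] = 4.48236e-05
Weight by the priors:
  π_1·p_1 = 0.36 × 0.0265442 = 0.0095559
  π_2·p_2 = 0.10 × 0.00502128 = 0.000502128
  π_3·p_3 = 0.13 × 0.000856098 = 0.000111293
  π_4·p_4 = 0.41 × 4.48236e-05 = 1.83777e-05
Evidence: 0.0095559 + 0.000502128 + 0.000111293 + 1.83777e-05 = 0.0101877
So the posterior for Group 1 is 0.0095559 / 0.0101877 ≈ 0.938.

0.938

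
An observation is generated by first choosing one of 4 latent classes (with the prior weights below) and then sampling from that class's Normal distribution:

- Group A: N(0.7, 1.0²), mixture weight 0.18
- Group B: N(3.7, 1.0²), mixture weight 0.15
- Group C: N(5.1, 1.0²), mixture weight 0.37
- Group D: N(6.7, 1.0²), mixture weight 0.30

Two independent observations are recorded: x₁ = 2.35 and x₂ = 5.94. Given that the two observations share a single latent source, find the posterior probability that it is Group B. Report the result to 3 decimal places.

0.452

Apply Bayes' rule: the posterior for each component is proportional to its prior times its likelihood at x.
Since both observations come from the same component, the likelihood for component k is f_k(x₁)·f_k(x₂).
  L_A = [(1/(1.0·√(2π)))·exp(−(2.35−0.7)²/(2·1.0²)) = 0.398942·exp(-1.36125) = 0.102265] × [4.35079e-07] = 4.44933e-08
  L_B = [(1/(1.0·√(2π)))·exp(−(2.35−3.7)²/(2·1.0²)) = 0.398942·exp(-0.91125) = 0.160383] × [0.0324603] = 0.00520609
  L_C = [(1/(1.0·√(2π)))·exp(−(2.35−5.1)²/(2·1.0²)) = 0.398942·exp(-3.78125) = 0.00909356] × [0.280344] = 0.00254932
  L_D = [(1/(1.0·√(2π)))·exp(−(2.35−6.7)²/(2·1.0²)) = 0.398942·exp(-9.46125) = 3.10414e-05] × [0.298872] = 9.27742e-06
Weight by the priors:
  π_A·L_A = 0.18 × 4.44933e-08 = 8.0088e-09
  π_B·L_B = 0.15 × 0.00520609 = 0.000780913
  π_C·L_C = 0.37 × 0.00254932 = 0.00094325
  π_D·L_D = 0.30 × 9.27742e-06 = 2.78323e-06
Sum: 8.0088e-09 + 0.000780913 + 0.00094325 + 2.78323e-06 = 0.00172695
Responsibility of Group B: 0.000780913 / 0.00172695 ≈ 0.452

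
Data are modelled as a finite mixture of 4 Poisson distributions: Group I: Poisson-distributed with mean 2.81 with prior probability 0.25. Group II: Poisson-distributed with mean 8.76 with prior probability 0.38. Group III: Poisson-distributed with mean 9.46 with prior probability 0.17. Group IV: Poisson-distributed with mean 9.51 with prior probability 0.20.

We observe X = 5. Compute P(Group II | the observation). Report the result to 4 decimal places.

0.3908

Apply Bayes' rule: the posterior for each component is proportional to its prior times its likelihood at x.
Poisson probabilities:
  L_I = e^(−2.81)·2.81^5/5! = 0.0878988
  L_II = e^(−8.76)·8.76^5/5! = 0.0674403
  L_III = e^(−9.46)·9.46^5/5! = 0.0491868
  L_IV = e^(−9.51)·9.51^5/5! = 0.0480375
Prior × likelihood for each component:
  w_I·L_I = 0.25 × 0.0878988 = 0.0219747
  w_II·L_II = 0.38 × 0.0674403 = 0.0256273
  w_III·L_III = 0.17 × 0.0491868 = 0.00836176
  w_IV·L_IV = 0.20 × 0.0480375 = 0.00960751
Sum: 0.0219747 + 0.0256273 + 0.00836176 + 0.00960751 = 0.0655713
P(Group II | x) ≈ 0.3908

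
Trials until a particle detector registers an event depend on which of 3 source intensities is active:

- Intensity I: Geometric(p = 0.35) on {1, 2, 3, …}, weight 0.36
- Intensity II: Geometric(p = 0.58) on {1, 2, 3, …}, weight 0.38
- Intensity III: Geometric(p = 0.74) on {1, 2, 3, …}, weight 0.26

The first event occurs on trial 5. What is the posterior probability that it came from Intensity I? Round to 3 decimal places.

Posterior ∝ prior × likelihood, so P(k | x) ∝ P(Z=k) f_k(x); normalise over all components.
Geometric probabilities:
  f_I = 0.0624772
  f_II = 0.0180478
  f_III = 0.00338162
Weight by the priors:
  P(Z=I)·f_I = 0.36 × 0.0624772 = 0.0224918
  P(Z=II)·f_II = 0.38 × 0.0180478 = 0.00685818
  P(Z=III)·f_III = 0.26 × 0.00338162 = 0.000879222
Sum: 0.0224918 + 0.00685818 + 0.000879222 = 0.0302292
P(Intensity I | the observation) = 0.0224918 / 0.0302292 ≈ 0.744

0.744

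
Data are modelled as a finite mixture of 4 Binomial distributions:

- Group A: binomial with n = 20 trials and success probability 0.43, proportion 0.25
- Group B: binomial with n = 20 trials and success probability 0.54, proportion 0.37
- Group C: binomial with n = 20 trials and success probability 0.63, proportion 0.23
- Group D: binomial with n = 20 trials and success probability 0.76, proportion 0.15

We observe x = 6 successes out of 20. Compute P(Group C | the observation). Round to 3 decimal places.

0.016

Posterior ∝ prior × likelihood, so P(k | x) ∝ π_k f_k(x); normalise over all components.
Component likelihoods at x = 6 successes out of 20:
  L_A = C(20,6)·0.43^6·0.57^14 = 38760·0.00632136·0.000382162 = 0.0936359
  L_B = C(20,6)·0.54^6·0.46^14 = 38760·0.0247949·1.89937e-05 = 0.0182539
  L_C = C(20,6)·0.63^6·0.37^14 = 38760·0.0625235·9.01206e-07 = 0.00218399
  L_D = C(20,6)·0.76^6·0.24^14 = 38760·0.1927·2.10357e-09 = 1.57117e-05
Unnormalised posteriors:
  π_A·L_A = 0.25 × 0.0936359 = 0.023409
  π_B·L_B = 0.37 × 0.0182539 = 0.00675395
  π_C·L_C = 0.23 × 0.00218399 = 0.000502318
  π_D·L_D = 0.15 × 1.57117e-05 = 2.35675e-06
Denominator: 0.023409 + 0.00675395 + 0.000502318 + 2.35675e-06 = 0.0306676
Responsibility of Group C: 0.000502318 / 0.0306676 ≈ 0.016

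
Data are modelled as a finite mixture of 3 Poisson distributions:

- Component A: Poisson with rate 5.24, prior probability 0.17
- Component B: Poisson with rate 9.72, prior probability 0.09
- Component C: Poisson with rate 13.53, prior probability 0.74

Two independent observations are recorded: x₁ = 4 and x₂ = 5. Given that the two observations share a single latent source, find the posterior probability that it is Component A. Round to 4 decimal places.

P(component k | x) = P(Z=k)·f_k(x) / marginal(x), where marginal(x) = Σ_j P(Z=j)·f_j(x).
Since both observations come from the same component, the likelihood for component k is f_k(x₁)·f_k(x₂).
  f_A = [e^(−5.24)·5.24^4/4! = 0.166499] × [0.174491] = 0.0290525
  f_B = [e^(−9.72)·9.72^4/4! = 0.0223415] × [0.0434318] = 0.000970329
  f_C = [e^(−13.53)·13.53^4/4! = 0.0018577] × [0.00502694] = 9.33854e-06
Weight by the priors:
  P(Z=A)·f_A = 0.17 × 0.0290525 = 0.00493892
  P(Z=B)·f_B = 0.09 × 0.000970329 = 8.73296e-05
  P(Z=C)·f_C = 0.74 × 9.33854e-06 = 6.91052e-06
Sum: 0.00493892 + 8.73296e-05 + 6.91052e-06 = 0.00503316
P(Component A | data) = 0.00493892 / 0.00503316 ≈ 0.9813

0.9813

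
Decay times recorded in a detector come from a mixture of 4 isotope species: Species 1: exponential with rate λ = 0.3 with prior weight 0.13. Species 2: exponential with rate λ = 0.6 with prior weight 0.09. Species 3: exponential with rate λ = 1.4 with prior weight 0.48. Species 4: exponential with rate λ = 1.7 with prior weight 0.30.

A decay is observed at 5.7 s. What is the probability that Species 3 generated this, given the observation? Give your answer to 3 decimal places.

0.025

The responsibility of component k is P(Z=k) f_k(x) divided by Σ_j P(Z=j) f_j(x).
Evaluate each component's likelihood at the observed value:
  L_1 = 0.3·e^(−0.3·5.7) = 0.3·e^(−1.7100) = 0.0542597
  L_2 = 0.6·e^(−0.6·5.7) = 0.6·e^(−3.4200) = 0.0196275
  L_3 = 1.4·e^(−1.4·5.7) = 1.4·e^(−7.9800) = 0.000479135
  L_4 = 1.7·e^(−1.7·5.7) = 1.7·e^(−9.6900) = 0.000105229
Weight by the priors:
  P(Z=1)·L_1 = 0.13 × 0.0542597 = 0.00705377
  P(Z=2)·L_2 = 0.09 × 0.0196275 = 0.00176647
  P(Z=3)·L_3 = 0.48 × 0.000479135 = 0.000229985
  P(Z=4)·L_4 = 0.30 × 0.000105229 = 3.15687e-05
Denominator: 0.00705377 + 0.00176647 + 0.000229985 + 3.15687e-05 = 0.00908179
Responsibility of Species 3: 0.000229985 / 0.00908179 ≈ 0.025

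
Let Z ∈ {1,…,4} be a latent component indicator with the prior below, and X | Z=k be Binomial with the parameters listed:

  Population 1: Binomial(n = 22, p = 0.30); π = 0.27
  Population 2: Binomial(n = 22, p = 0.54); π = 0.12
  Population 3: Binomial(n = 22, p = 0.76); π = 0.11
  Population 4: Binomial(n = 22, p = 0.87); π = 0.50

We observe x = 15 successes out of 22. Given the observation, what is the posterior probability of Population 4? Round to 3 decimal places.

By Bayes' theorem, P(k | x) = w_k f_k(x) / Σ_j w_j f_j(x).
Evaluate each component's likelihood at the observed value:
  L_1 = C(22,15)·0.30^15·0.70^7 = 170544·1.43489e-08·0.0823543 = 0.000201531
  L_2 = C(22,15)·0.54^15·0.46^7 = 170544·9.68069e-05·0.00435818 = 0.0719528
  L_3 = C(22,15)·0.76^15·0.24^7 = 170544·0.0163006·4.58647e-05 = 0.127503
  L_4 = C(22,15)·0.87^15·0.13^7 = 170544·0.123819·6.27485e-07 = 0.0132504
Multiply by the mixture weights:
  w_1·L_1 = 0.27 × 0.000201531 = 5.44133e-05
  w_2·L_2 = 0.12 × 0.0719528 = 0.00863434
  w_3·L_3 = 0.11 × 0.127503 = 0.0140253
  w_4·L_4 = 0.50 × 0.0132504 = 0.0066252
Evidence: 5.44133e-05 + 0.00863434 + 0.0140253 + 0.0066252 = 0.0293392
Responsibility of Population 4: 0.0066252 / 0.0293392 ≈ 0.226

0.226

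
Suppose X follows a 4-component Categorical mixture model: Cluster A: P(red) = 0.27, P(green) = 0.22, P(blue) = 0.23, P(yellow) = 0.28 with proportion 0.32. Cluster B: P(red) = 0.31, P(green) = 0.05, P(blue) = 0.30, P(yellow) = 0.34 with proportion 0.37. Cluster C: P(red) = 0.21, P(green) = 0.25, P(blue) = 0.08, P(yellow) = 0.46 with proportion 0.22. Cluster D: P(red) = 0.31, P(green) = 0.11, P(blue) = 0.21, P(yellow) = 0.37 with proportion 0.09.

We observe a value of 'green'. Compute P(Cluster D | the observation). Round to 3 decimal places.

0.064

Posterior ∝ prior × likelihood, so P(k | x) ∝ w_k f_k(x); normalise over all components.
Categorical probabilities:
  p_A = P(green | comp) = 0.22
  p_B = P(green | comp) = 0.05
  p_C = P(green | comp) = 0.25
  p_D = P(green | comp) = 0.11
Prior × likelihood for each component:
  w_A·p_A = 0.32 × 0.22 = 0.0704
  w_B·p_B = 0.37 × 0.05 = 0.0185
  w_C·p_C = 0.22 × 0.25 = 0.055
  w_D·p_D = 0.09 × 0.11 = 0.0099
Denominator: 0.0704 + 0.0185 + 0.055 + 0.0099 = 0.1538
P(Cluster D | the observation) ≈ 0.064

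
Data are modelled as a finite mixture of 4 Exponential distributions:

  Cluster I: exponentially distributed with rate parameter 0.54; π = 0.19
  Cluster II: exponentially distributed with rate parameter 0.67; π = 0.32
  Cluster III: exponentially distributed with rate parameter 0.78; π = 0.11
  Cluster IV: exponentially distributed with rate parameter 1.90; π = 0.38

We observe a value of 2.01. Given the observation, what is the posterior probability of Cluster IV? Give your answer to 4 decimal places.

Posterior ∝ prior × likelihood, so P(k | x) ∝ P(Z=k) f_k(x); normalise over all components.
Component likelihoods at x = 2.01:
  f_I = 0.54·e^(−0.54·2.01) = 0.54·e^(−1.0854) = 0.182394
  f_II = 0.67·e^(−0.67·2.01) = 0.67·e^(−1.3467) = 0.174265
  f_III = 0.78·e^(−0.78·2.01) = 0.78·e^(−1.5678) = 0.162633
  f_IV = 1.90·e^(−1.90·2.01) = 1.90·e^(−3.8190) = 0.0417045
Weight by the priors:
  P(Z=I)·f_I = 0.19 × 0.182394 = 0.0346549
  P(Z=II)·f_II = 0.32 × 0.174265 = 0.0557648
  P(Z=III)·f_III = 0.11 × 0.162633 = 0.0178896
  P(Z=IV)·f_IV = 0.38 × 0.0417045 = 0.0158477
Normaliser: 0.0346549 + 0.0557648 + 0.0178896 + 0.0158477 = 0.124157
Responsibility of Cluster IV: 0.0158477 / 0.124157 ≈ 0.1276

0.1276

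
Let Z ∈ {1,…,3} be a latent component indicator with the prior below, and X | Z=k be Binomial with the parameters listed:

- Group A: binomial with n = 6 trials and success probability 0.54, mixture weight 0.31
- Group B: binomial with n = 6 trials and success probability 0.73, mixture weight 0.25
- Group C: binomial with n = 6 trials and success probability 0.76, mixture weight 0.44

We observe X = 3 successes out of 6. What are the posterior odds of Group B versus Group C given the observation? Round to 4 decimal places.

0.7169

The posterior odds equal the prior odds times the likelihood ratio: (P(Z=i)/P(Z=j))·(f_i(x)/f_j(x)).
Component likelihoods at x = 3 successes out of 6:
  p_A = 0.306538
  p_B = 0.15314
  p_C = 0.121368
0.0382851 / 0.053402 ≈ 0.7169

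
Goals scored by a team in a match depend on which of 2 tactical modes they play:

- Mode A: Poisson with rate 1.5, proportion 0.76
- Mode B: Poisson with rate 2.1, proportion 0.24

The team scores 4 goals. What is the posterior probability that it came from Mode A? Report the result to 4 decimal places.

Apply Bayes' rule: the posterior for each component is proportional to its prior times its likelihood at x.
Evaluate each component's likelihood at the observed value:
  p_A = 0.0470665
  p_B = 0.099231
Multiply by the mixture weights:
  π_A·p_A = 0.76 × 0.0470665 = 0.0357706
  π_B·p_B = 0.24 × 0.099231 = 0.0238154
Sum: 0.0357706 + 0.0238154 = 0.059586
P(Mode A | x) = 0.0357706 / 0.059586 ≈ 0.6003

0.6003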